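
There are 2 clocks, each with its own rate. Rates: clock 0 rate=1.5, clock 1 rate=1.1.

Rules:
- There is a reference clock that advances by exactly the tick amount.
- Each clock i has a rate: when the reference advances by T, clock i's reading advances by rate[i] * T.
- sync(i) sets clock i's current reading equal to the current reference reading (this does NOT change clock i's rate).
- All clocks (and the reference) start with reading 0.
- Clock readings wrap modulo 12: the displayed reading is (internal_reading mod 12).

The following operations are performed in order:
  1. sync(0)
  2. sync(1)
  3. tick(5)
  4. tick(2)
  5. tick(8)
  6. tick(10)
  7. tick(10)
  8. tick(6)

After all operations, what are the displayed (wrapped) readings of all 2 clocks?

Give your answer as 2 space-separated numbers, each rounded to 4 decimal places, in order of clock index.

Answer: 1.5000 9.1000

Derivation:
After op 1 sync(0): ref=0.0000 raw=[0.0000 0.0000]
After op 2 sync(1): ref=0.0000 raw=[0.0000 0.0000]
After op 3 tick(5): ref=5.0000 raw=[7.5000 5.5000]
After op 4 tick(2): ref=7.0000 raw=[10.5000 7.7000]
After op 5 tick(8): ref=15.0000 raw=[22.5000 16.5000]
After op 6 tick(10): ref=25.0000 raw=[37.5000 27.5000]
After op 7 tick(10): ref=35.0000 raw=[52.5000 38.5000]
After op 8 tick(6): ref=41.0000 raw=[61.5000 45.1000]
Wrap final raw readings (mod 12): 61.5000 mod 12 = 1.5000; 45.1000 mod 12 = 9.1000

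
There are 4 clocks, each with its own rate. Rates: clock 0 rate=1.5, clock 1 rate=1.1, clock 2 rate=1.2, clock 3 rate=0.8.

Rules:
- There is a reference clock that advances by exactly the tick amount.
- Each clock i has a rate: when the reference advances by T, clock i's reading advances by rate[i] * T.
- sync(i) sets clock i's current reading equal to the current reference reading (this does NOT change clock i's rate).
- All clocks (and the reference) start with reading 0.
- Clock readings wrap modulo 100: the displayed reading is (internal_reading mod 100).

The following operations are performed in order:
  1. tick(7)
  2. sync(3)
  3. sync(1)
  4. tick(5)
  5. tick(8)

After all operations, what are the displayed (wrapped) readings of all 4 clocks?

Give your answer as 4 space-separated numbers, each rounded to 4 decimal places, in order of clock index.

Answer: 30.0000 21.3000 24.0000 17.4000

Derivation:
After op 1 tick(7): ref=7.0000 raw=[10.5000 7.7000 8.4000 5.6000]
After op 2 sync(3): ref=7.0000 raw=[10.5000 7.7000 8.4000 7.0000]
After op 3 sync(1): ref=7.0000 raw=[10.5000 7.0000 8.4000 7.0000]
After op 4 tick(5): ref=12.0000 raw=[18.0000 12.5000 14.4000 11.0000]
After op 5 tick(8): ref=20.0000 raw=[30.0000 21.3000 24.0000 17.4000]
Wrap final raw readings (mod 100): 30.0000 mod 100 = 30.0000; 21.3000 mod 100 = 21.3000; 24.0000 mod 100 = 24.0000; 17.4000 mod 100 = 17.4000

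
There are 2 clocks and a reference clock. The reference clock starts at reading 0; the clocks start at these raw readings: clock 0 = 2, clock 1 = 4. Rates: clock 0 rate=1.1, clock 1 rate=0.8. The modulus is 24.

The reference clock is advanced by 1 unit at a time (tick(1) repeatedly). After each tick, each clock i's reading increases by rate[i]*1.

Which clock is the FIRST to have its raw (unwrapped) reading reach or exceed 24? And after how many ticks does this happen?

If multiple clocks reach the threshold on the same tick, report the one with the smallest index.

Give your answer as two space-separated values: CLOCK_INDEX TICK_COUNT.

Answer: 0 20

Derivation:
clock 0: start=2, rate=1.1, needs 24-2 = 22; ticks = ceil(22/1.1) = ceil(20.0000) = 20; reading at tick 20 = 2 + 1.1*20 = 24.0000
clock 1: start=4, rate=0.8, needs 24-4 = 20; ticks = ceil(20/0.8) = ceil(25.0000) = 25; reading at tick 25 = 4 + 0.8*25 = 24.0000
Minimum tick count = 20; winners = [0]; smallest index = 0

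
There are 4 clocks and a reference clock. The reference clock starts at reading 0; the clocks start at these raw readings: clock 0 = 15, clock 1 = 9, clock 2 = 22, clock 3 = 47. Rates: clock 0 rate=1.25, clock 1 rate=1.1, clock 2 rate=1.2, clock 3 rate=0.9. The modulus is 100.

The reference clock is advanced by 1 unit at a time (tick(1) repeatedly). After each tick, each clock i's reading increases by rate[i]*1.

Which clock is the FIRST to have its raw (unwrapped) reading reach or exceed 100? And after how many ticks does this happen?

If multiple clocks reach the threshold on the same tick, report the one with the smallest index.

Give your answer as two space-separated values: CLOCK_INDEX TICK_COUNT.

clock 0: start=15, rate=1.25, needs 100-15 = 85; ticks = ceil(85/1.25) = ceil(68.0000) = 68; reading at tick 68 = 15 + 1.25*68 = 100.0000
clock 1: start=9, rate=1.1, needs 100-9 = 91; ticks = ceil(91/1.1) = ceil(82.7273) = 83; reading at tick 83 = 9 + 1.1*83 = 100.3000
clock 2: start=22, rate=1.2, needs 100-22 = 78; ticks = ceil(78/1.2) = ceil(65.0000) = 65; reading at tick 65 = 22 + 1.2*65 = 100.0000
clock 3: start=47, rate=0.9, needs 100-47 = 53; ticks = ceil(53/0.9) = ceil(58.8889) = 59; reading at tick 59 = 47 + 0.9*59 = 100.1000
Minimum tick count = 59; winners = [3]; smallest index = 3

Answer: 3 59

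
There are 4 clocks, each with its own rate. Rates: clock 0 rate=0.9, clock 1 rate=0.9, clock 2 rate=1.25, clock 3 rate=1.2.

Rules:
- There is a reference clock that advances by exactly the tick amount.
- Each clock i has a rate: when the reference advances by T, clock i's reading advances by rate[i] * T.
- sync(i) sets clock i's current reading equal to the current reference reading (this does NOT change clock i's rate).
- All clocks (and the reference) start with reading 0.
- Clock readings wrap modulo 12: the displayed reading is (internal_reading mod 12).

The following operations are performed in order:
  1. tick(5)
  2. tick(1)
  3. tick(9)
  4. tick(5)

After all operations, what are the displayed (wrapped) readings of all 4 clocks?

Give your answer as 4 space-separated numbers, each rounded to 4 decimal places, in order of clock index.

Answer: 6.0000 6.0000 1.0000 0.0000

Derivation:
After op 1 tick(5): ref=5.0000 raw=[4.5000 4.5000 6.2500 6.0000]
After op 2 tick(1): ref=6.0000 raw=[5.4000 5.4000 7.5000 7.2000]
After op 3 tick(9): ref=15.0000 raw=[13.5000 13.5000 18.7500 18.0000]
After op 4 tick(5): ref=20.0000 raw=[18.0000 18.0000 25.0000 24.0000]
Wrap final raw readings (mod 12): 18.0000 mod 12 = 6.0000; 18.0000 mod 12 = 6.0000; 25.0000 mod 12 = 1.0000; 24.0000 mod 12 = 0.0000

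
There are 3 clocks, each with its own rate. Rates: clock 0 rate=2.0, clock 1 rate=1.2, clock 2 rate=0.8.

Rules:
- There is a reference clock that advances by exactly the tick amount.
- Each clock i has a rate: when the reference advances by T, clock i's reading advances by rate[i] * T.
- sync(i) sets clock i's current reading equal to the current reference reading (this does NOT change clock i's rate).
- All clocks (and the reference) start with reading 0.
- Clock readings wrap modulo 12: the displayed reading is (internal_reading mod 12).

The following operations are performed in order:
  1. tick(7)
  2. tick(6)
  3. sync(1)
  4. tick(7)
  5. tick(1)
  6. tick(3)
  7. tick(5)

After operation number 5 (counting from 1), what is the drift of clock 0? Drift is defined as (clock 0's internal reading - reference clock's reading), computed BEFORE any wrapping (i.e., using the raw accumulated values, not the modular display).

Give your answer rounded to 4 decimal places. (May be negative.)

Answer: 21.0000

Derivation:
After op 1 tick(7): ref=7.0000 raw=[14.0000 8.4000 5.6000]
After op 2 tick(6): ref=13.0000 raw=[26.0000 15.6000 10.4000]
After op 3 sync(1): ref=13.0000 raw=[26.0000 13.0000 10.4000]
After op 4 tick(7): ref=20.0000 raw=[40.0000 21.4000 16.0000]
After op 5 tick(1): ref=21.0000 raw=[42.0000 22.6000 16.8000]
Drift of clock 0 after op 5: 42.0000 - 21.0000 = 21.0000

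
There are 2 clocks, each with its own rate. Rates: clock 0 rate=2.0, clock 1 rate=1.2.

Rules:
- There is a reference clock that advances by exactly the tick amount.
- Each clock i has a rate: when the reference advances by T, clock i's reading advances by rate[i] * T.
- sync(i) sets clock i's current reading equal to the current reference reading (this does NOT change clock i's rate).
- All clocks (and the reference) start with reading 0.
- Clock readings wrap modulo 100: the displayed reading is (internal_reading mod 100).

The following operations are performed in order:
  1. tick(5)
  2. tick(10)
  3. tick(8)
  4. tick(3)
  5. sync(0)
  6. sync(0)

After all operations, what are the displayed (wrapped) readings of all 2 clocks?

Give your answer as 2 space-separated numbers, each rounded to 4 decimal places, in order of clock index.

Answer: 26.0000 31.2000

Derivation:
After op 1 tick(5): ref=5.0000 raw=[10.0000 6.0000]
After op 2 tick(10): ref=15.0000 raw=[30.0000 18.0000]
After op 3 tick(8): ref=23.0000 raw=[46.0000 27.6000]
After op 4 tick(3): ref=26.0000 raw=[52.0000 31.2000]
After op 5 sync(0): ref=26.0000 raw=[26.0000 31.2000]
After op 6 sync(0): ref=26.0000 raw=[26.0000 31.2000]
Wrap final raw readings (mod 100): 26.0000 mod 100 = 26.0000; 31.2000 mod 100 = 31.2000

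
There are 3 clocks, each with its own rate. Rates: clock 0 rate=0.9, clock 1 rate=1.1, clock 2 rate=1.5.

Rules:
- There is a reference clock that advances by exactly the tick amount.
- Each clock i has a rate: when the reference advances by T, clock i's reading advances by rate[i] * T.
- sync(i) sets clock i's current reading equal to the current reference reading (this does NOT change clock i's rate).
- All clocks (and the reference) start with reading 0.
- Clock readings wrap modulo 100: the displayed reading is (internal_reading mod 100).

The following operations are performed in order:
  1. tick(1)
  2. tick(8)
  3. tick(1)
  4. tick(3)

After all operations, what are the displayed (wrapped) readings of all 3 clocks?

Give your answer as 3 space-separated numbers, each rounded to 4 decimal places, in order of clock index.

Answer: 11.7000 14.3000 19.5000

Derivation:
After op 1 tick(1): ref=1.0000 raw=[0.9000 1.1000 1.5000]
After op 2 tick(8): ref=9.0000 raw=[8.1000 9.9000 13.5000]
After op 3 tick(1): ref=10.0000 raw=[9.0000 11.0000 15.0000]
After op 4 tick(3): ref=13.0000 raw=[11.7000 14.3000 19.5000]
Wrap final raw readings (mod 100): 11.7000 mod 100 = 11.7000; 14.3000 mod 100 = 14.3000; 19.5000 mod 100 = 19.5000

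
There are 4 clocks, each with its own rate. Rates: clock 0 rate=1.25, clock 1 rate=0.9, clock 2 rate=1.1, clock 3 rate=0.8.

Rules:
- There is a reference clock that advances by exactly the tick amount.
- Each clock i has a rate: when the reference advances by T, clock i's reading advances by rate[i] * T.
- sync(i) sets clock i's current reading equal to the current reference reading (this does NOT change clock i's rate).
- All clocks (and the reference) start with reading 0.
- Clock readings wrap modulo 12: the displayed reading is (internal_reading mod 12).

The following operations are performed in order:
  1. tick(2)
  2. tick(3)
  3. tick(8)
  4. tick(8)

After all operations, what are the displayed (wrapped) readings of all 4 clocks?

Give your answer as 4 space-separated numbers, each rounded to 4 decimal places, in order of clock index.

Answer: 2.2500 6.9000 11.1000 4.8000

Derivation:
After op 1 tick(2): ref=2.0000 raw=[2.5000 1.8000 2.2000 1.6000]
After op 2 tick(3): ref=5.0000 raw=[6.2500 4.5000 5.5000 4.0000]
After op 3 tick(8): ref=13.0000 raw=[16.2500 11.7000 14.3000 10.4000]
After op 4 tick(8): ref=21.0000 raw=[26.2500 18.9000 23.1000 16.8000]
Wrap final raw readings (mod 12): 26.2500 mod 12 = 2.2500; 18.9000 mod 12 = 6.9000; 23.1000 mod 12 = 11.1000; 16.8000 mod 12 = 4.8000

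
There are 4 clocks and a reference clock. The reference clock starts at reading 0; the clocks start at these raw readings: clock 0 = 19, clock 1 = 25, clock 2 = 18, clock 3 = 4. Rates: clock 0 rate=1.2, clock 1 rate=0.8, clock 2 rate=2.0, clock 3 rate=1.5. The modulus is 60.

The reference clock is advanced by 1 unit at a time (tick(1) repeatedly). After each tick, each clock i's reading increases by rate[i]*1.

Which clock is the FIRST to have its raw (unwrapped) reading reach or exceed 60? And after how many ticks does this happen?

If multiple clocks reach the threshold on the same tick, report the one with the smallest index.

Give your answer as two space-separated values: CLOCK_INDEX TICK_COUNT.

clock 0: start=19, rate=1.2, needs 60-19 = 41; ticks = ceil(41/1.2) = ceil(34.1667) = 35; reading at tick 35 = 19 + 1.2*35 = 61.0000
clock 1: start=25, rate=0.8, needs 60-25 = 35; ticks = ceil(35/0.8) = ceil(43.7500) = 44; reading at tick 44 = 25 + 0.8*44 = 60.2000
clock 2: start=18, rate=2.0, needs 60-18 = 42; ticks = ceil(42/2.0) = ceil(21.0000) = 21; reading at tick 21 = 18 + 2.0*21 = 60.0000
clock 3: start=4, rate=1.5, needs 60-4 = 56; ticks = ceil(56/1.5) = ceil(37.3333) = 38; reading at tick 38 = 4 + 1.5*38 = 61.0000
Minimum tick count = 21; winners = [2]; smallest index = 2

Answer: 2 21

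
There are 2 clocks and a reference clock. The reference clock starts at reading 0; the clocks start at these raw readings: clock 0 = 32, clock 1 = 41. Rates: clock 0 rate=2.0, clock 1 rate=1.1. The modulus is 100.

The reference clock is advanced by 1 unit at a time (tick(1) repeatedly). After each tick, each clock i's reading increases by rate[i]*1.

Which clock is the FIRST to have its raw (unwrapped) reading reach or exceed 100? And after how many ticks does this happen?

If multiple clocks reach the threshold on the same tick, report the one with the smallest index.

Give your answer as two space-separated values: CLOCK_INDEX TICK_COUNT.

clock 0: start=32, rate=2.0, needs 100-32 = 68; ticks = ceil(68/2.0) = ceil(34.0000) = 34; reading at tick 34 = 32 + 2.0*34 = 100.0000
clock 1: start=41, rate=1.1, needs 100-41 = 59; ticks = ceil(59/1.1) = ceil(53.6364) = 54; reading at tick 54 = 41 + 1.1*54 = 100.4000
Minimum tick count = 34; winners = [0]; smallest index = 0

Answer: 0 34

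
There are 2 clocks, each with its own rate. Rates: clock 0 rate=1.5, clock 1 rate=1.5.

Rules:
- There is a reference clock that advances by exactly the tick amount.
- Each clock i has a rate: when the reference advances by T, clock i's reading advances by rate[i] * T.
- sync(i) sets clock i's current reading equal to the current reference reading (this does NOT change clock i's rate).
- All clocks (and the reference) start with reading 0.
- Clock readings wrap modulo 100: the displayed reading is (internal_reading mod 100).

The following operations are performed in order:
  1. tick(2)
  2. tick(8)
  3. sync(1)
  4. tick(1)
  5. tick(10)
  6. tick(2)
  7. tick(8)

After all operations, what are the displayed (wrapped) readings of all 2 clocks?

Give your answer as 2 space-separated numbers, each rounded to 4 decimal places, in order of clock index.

Answer: 46.5000 41.5000

Derivation:
After op 1 tick(2): ref=2.0000 raw=[3.0000 3.0000]
After op 2 tick(8): ref=10.0000 raw=[15.0000 15.0000]
After op 3 sync(1): ref=10.0000 raw=[15.0000 10.0000]
After op 4 tick(1): ref=11.0000 raw=[16.5000 11.5000]
After op 5 tick(10): ref=21.0000 raw=[31.5000 26.5000]
After op 6 tick(2): ref=23.0000 raw=[34.5000 29.5000]
After op 7 tick(8): ref=31.0000 raw=[46.5000 41.5000]
Wrap final raw readings (mod 100): 46.5000 mod 100 = 46.5000; 41.5000 mod 100 = 41.5000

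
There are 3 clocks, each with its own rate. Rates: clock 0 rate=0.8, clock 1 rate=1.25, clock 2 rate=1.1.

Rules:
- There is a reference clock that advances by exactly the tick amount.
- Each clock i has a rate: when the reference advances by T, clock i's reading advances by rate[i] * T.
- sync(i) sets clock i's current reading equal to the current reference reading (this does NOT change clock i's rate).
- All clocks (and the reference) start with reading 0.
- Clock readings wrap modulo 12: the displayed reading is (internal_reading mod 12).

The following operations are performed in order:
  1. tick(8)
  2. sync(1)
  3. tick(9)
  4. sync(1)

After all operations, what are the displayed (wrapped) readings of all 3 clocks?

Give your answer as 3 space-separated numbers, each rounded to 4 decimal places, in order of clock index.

After op 1 tick(8): ref=8.0000 raw=[6.4000 10.0000 8.8000]
After op 2 sync(1): ref=8.0000 raw=[6.4000 8.0000 8.8000]
After op 3 tick(9): ref=17.0000 raw=[13.6000 19.2500 18.7000]
After op 4 sync(1): ref=17.0000 raw=[13.6000 17.0000 18.7000]
Wrap final raw readings (mod 12): 13.6000 mod 12 = 1.6000; 17.0000 mod 12 = 5.0000; 18.7000 mod 12 = 6.7000

Answer: 1.6000 5.0000 6.7000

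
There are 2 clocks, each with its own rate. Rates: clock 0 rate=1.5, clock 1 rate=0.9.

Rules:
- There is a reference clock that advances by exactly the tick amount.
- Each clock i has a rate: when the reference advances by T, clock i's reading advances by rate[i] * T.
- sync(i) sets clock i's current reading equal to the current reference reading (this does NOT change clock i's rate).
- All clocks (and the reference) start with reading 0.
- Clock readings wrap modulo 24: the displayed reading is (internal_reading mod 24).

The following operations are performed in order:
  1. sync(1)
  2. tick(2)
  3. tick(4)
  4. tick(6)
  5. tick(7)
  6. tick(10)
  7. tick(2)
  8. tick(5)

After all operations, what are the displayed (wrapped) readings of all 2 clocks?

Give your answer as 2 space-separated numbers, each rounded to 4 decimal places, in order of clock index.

Answer: 6.0000 8.4000

Derivation:
After op 1 sync(1): ref=0.0000 raw=[0.0000 0.0000]
After op 2 tick(2): ref=2.0000 raw=[3.0000 1.8000]
After op 3 tick(4): ref=6.0000 raw=[9.0000 5.4000]
After op 4 tick(6): ref=12.0000 raw=[18.0000 10.8000]
After op 5 tick(7): ref=19.0000 raw=[28.5000 17.1000]
After op 6 tick(10): ref=29.0000 raw=[43.5000 26.1000]
After op 7 tick(2): ref=31.0000 raw=[46.5000 27.9000]
After op 8 tick(5): ref=36.0000 raw=[54.0000 32.4000]
Wrap final raw readings (mod 24): 54.0000 mod 24 = 6.0000; 32.4000 mod 24 = 8.4000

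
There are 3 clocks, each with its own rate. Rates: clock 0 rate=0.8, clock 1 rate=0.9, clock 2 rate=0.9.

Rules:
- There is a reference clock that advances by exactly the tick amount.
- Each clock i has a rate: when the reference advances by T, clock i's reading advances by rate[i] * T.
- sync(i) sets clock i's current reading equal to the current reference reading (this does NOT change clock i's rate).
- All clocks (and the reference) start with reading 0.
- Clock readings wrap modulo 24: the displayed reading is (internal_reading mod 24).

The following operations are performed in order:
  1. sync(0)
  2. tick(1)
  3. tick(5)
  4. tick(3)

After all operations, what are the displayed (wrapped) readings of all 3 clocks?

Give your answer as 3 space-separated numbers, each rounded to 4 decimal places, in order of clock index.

After op 1 sync(0): ref=0.0000 raw=[0.0000 0.0000 0.0000]
After op 2 tick(1): ref=1.0000 raw=[0.8000 0.9000 0.9000]
After op 3 tick(5): ref=6.0000 raw=[4.8000 5.4000 5.4000]
After op 4 tick(3): ref=9.0000 raw=[7.2000 8.1000 8.1000]
Wrap final raw readings (mod 24): 7.2000 mod 24 = 7.2000; 8.1000 mod 24 = 8.1000; 8.1000 mod 24 = 8.1000

Answer: 7.2000 8.1000 8.1000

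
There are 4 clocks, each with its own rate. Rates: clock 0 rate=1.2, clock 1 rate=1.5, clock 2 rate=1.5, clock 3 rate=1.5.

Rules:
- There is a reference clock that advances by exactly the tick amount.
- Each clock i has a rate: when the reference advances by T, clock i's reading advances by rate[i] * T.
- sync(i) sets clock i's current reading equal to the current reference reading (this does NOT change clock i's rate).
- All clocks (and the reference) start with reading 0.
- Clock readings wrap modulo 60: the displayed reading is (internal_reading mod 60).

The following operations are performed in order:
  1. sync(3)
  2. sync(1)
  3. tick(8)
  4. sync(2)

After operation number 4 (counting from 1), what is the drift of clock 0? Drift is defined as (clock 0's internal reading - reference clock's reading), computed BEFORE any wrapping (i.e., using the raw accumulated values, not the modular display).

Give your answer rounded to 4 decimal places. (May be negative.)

Answer: 1.6000

Derivation:
After op 1 sync(3): ref=0.0000 raw=[0.0000 0.0000 0.0000 0.0000]
After op 2 sync(1): ref=0.0000 raw=[0.0000 0.0000 0.0000 0.0000]
After op 3 tick(8): ref=8.0000 raw=[9.6000 12.0000 12.0000 12.0000]
After op 4 sync(2): ref=8.0000 raw=[9.6000 12.0000 8.0000 12.0000]
Drift of clock 0 after op 4: 9.6000 - 8.0000 = 1.6000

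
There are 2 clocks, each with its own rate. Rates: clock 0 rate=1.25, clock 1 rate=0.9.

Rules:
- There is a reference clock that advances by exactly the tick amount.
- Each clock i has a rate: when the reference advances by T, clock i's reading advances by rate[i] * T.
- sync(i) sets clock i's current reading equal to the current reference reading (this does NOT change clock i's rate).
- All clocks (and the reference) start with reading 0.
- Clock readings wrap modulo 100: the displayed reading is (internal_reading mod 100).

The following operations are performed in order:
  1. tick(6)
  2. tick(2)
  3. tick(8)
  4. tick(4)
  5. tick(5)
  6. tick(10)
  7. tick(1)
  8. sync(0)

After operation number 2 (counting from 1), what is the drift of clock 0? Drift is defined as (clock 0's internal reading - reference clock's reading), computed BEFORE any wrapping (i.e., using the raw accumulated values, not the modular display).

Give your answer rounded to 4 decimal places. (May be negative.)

After op 1 tick(6): ref=6.0000 raw=[7.5000 5.4000]
After op 2 tick(2): ref=8.0000 raw=[10.0000 7.2000]
Drift of clock 0 after op 2: 10.0000 - 8.0000 = 2.0000

Answer: 2.0000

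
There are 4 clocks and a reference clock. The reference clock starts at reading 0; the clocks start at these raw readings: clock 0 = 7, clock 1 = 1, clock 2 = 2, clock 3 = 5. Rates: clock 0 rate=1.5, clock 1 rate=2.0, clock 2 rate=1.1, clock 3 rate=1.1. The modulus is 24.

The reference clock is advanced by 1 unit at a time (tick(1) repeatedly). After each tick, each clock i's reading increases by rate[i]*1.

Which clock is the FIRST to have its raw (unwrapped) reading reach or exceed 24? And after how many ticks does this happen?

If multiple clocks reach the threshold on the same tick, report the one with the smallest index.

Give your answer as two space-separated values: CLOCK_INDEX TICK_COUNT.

clock 0: start=7, rate=1.5, needs 24-7 = 17; ticks = ceil(17/1.5) = ceil(11.3333) = 12; reading at tick 12 = 7 + 1.5*12 = 25.0000
clock 1: start=1, rate=2.0, needs 24-1 = 23; ticks = ceil(23/2.0) = ceil(11.5000) = 12; reading at tick 12 = 1 + 2.0*12 = 25.0000
clock 2: start=2, rate=1.1, needs 24-2 = 22; ticks = ceil(22/1.1) = ceil(20.0000) = 20; reading at tick 20 = 2 + 1.1*20 = 24.0000
clock 3: start=5, rate=1.1, needs 24-5 = 19; ticks = ceil(19/1.1) = ceil(17.2727) = 18; reading at tick 18 = 5 + 1.1*18 = 24.8000
Minimum tick count = 12; winners = [0, 1]; smallest index = 0

Answer: 0 12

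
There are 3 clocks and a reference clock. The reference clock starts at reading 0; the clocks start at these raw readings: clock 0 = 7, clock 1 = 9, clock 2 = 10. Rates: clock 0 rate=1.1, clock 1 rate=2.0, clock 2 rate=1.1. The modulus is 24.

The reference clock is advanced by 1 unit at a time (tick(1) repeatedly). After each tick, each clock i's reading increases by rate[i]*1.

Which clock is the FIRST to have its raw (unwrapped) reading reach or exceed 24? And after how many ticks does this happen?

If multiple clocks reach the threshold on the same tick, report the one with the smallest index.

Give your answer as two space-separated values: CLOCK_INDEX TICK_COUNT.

clock 0: start=7, rate=1.1, needs 24-7 = 17; ticks = ceil(17/1.1) = ceil(15.4545) = 16; reading at tick 16 = 7 + 1.1*16 = 24.6000
clock 1: start=9, rate=2.0, needs 24-9 = 15; ticks = ceil(15/2.0) = ceil(7.5000) = 8; reading at tick 8 = 9 + 2.0*8 = 25.0000
clock 2: start=10, rate=1.1, needs 24-10 = 14; ticks = ceil(14/1.1) = ceil(12.7273) = 13; reading at tick 13 = 10 + 1.1*13 = 24.3000
Minimum tick count = 8; winners = [1]; smallest index = 1

Answer: 1 8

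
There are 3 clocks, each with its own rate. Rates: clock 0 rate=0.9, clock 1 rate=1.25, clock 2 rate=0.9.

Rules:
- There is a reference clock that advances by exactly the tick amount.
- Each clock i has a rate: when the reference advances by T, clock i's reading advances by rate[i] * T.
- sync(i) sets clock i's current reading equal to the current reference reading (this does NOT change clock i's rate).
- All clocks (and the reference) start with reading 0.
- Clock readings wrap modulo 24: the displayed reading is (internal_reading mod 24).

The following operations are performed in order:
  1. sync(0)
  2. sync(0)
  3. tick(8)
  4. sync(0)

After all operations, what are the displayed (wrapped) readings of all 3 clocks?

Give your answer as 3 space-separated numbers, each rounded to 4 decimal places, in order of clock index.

Answer: 8.0000 10.0000 7.2000

Derivation:
After op 1 sync(0): ref=0.0000 raw=[0.0000 0.0000 0.0000]
After op 2 sync(0): ref=0.0000 raw=[0.0000 0.0000 0.0000]
After op 3 tick(8): ref=8.0000 raw=[7.2000 10.0000 7.2000]
After op 4 sync(0): ref=8.0000 raw=[8.0000 10.0000 7.2000]
Wrap final raw readings (mod 24): 8.0000 mod 24 = 8.0000; 10.0000 mod 24 = 10.0000; 7.2000 mod 24 = 7.2000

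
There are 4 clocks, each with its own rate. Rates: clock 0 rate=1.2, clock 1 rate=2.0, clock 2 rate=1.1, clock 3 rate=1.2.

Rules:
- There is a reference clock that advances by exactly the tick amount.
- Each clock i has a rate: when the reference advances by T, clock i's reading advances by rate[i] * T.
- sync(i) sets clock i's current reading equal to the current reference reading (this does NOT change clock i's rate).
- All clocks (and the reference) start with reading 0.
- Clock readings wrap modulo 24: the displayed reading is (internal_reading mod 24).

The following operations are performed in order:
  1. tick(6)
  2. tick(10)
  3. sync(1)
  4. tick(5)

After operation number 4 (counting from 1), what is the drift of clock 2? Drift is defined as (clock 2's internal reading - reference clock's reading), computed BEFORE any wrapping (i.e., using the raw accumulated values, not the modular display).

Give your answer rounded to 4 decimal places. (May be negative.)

After op 1 tick(6): ref=6.0000 raw=[7.2000 12.0000 6.6000 7.2000]
After op 2 tick(10): ref=16.0000 raw=[19.2000 32.0000 17.6000 19.2000]
After op 3 sync(1): ref=16.0000 raw=[19.2000 16.0000 17.6000 19.2000]
After op 4 tick(5): ref=21.0000 raw=[25.2000 26.0000 23.1000 25.2000]
Drift of clock 2 after op 4: 23.1000 - 21.0000 = 2.1000

Answer: 2.1000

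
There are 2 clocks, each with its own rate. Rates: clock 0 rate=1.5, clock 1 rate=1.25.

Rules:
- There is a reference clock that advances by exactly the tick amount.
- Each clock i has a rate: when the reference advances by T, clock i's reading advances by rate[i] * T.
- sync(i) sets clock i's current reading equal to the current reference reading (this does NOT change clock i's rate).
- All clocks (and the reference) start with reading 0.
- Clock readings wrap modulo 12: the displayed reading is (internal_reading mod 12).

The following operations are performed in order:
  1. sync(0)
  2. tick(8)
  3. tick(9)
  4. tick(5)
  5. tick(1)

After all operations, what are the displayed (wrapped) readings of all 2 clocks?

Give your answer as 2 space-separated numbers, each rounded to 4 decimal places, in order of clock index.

After op 1 sync(0): ref=0.0000 raw=[0.0000 0.0000]
After op 2 tick(8): ref=8.0000 raw=[12.0000 10.0000]
After op 3 tick(9): ref=17.0000 raw=[25.5000 21.2500]
After op 4 tick(5): ref=22.0000 raw=[33.0000 27.5000]
After op 5 tick(1): ref=23.0000 raw=[34.5000 28.7500]
Wrap final raw readings (mod 12): 34.5000 mod 12 = 10.5000; 28.7500 mod 12 = 4.7500

Answer: 10.5000 4.7500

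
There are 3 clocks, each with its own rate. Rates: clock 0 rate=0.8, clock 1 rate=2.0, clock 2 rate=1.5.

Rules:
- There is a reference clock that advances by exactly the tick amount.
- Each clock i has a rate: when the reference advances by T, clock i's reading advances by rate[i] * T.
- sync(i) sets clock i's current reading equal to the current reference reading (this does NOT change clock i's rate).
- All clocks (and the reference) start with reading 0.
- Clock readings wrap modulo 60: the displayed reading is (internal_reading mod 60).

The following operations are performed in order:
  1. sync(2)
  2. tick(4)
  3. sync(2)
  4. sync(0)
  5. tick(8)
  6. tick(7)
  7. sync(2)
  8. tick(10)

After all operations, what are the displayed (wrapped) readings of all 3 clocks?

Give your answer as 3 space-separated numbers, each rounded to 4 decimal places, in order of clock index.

Answer: 24.0000 58.0000 34.0000

Derivation:
After op 1 sync(2): ref=0.0000 raw=[0.0000 0.0000 0.0000]
After op 2 tick(4): ref=4.0000 raw=[3.2000 8.0000 6.0000]
After op 3 sync(2): ref=4.0000 raw=[3.2000 8.0000 4.0000]
After op 4 sync(0): ref=4.0000 raw=[4.0000 8.0000 4.0000]
After op 5 tick(8): ref=12.0000 raw=[10.4000 24.0000 16.0000]
After op 6 tick(7): ref=19.0000 raw=[16.0000 38.0000 26.5000]
After op 7 sync(2): ref=19.0000 raw=[16.0000 38.0000 19.0000]
After op 8 tick(10): ref=29.0000 raw=[24.0000 58.0000 34.0000]
Wrap final raw readings (mod 60): 24.0000 mod 60 = 24.0000; 58.0000 mod 60 = 58.0000; 34.0000 mod 60 = 34.0000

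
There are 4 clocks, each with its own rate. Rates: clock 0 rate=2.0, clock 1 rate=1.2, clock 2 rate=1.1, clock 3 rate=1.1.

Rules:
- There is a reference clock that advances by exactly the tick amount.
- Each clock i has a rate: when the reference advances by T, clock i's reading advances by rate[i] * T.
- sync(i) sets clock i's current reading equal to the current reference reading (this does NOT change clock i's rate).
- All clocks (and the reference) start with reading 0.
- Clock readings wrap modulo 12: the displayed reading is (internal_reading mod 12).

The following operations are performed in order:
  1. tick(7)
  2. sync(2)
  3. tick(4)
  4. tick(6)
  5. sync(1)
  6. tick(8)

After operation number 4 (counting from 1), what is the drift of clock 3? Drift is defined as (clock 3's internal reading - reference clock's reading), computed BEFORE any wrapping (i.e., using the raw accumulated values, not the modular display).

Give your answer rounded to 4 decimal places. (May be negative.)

Answer: 1.7000

Derivation:
After op 1 tick(7): ref=7.0000 raw=[14.0000 8.4000 7.7000 7.7000]
After op 2 sync(2): ref=7.0000 raw=[14.0000 8.4000 7.0000 7.7000]
After op 3 tick(4): ref=11.0000 raw=[22.0000 13.2000 11.4000 12.1000]
After op 4 tick(6): ref=17.0000 raw=[34.0000 20.4000 18.0000 18.7000]
Drift of clock 3 after op 4: 18.7000 - 17.0000 = 1.7000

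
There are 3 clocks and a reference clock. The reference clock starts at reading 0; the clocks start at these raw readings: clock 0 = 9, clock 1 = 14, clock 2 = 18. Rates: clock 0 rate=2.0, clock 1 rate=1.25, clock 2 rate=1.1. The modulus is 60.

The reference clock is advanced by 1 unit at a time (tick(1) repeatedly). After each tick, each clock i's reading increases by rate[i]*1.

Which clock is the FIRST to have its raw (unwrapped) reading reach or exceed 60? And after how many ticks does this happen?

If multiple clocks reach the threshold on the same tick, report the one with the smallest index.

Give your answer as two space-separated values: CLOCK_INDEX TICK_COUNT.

Answer: 0 26

Derivation:
clock 0: start=9, rate=2.0, needs 60-9 = 51; ticks = ceil(51/2.0) = ceil(25.5000) = 26; reading at tick 26 = 9 + 2.0*26 = 61.0000
clock 1: start=14, rate=1.25, needs 60-14 = 46; ticks = ceil(46/1.25) = ceil(36.8000) = 37; reading at tick 37 = 14 + 1.25*37 = 60.2500
clock 2: start=18, rate=1.1, needs 60-18 = 42; ticks = ceil(42/1.1) = ceil(38.1818) = 39; reading at tick 39 = 18 + 1.1*39 = 60.9000
Minimum tick count = 26; winners = [0]; smallest index = 0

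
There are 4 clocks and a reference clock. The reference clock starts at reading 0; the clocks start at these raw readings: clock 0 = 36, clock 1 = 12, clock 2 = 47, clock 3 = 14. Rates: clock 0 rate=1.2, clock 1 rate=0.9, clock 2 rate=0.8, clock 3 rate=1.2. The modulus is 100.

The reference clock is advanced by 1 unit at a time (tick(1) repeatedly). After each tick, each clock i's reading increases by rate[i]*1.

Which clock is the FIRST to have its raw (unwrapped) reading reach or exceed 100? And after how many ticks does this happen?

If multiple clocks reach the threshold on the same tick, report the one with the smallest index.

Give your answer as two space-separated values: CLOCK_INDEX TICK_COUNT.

clock 0: start=36, rate=1.2, needs 100-36 = 64; ticks = ceil(64/1.2) = ceil(53.3333) = 54; reading at tick 54 = 36 + 1.2*54 = 100.8000
clock 1: start=12, rate=0.9, needs 100-12 = 88; ticks = ceil(88/0.9) = ceil(97.7778) = 98; reading at tick 98 = 12 + 0.9*98 = 100.2000
clock 2: start=47, rate=0.8, needs 100-47 = 53; ticks = ceil(53/0.8) = ceil(66.2500) = 67; reading at tick 67 = 47 + 0.8*67 = 100.6000
clock 3: start=14, rate=1.2, needs 100-14 = 86; ticks = ceil(86/1.2) = ceil(71.6667) = 72; reading at tick 72 = 14 + 1.2*72 = 100.4000
Minimum tick count = 54; winners = [0]; smallest index = 0

Answer: 0 54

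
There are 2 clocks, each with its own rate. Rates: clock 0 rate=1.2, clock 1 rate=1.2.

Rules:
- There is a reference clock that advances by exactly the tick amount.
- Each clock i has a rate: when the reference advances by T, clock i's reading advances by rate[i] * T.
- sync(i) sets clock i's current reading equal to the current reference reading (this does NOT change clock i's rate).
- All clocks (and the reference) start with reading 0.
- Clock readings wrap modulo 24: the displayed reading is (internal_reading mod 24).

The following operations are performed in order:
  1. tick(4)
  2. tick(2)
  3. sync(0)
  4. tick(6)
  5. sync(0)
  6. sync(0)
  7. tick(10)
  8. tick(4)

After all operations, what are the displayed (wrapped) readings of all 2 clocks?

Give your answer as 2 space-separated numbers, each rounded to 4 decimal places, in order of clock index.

After op 1 tick(4): ref=4.0000 raw=[4.8000 4.8000]
After op 2 tick(2): ref=6.0000 raw=[7.2000 7.2000]
After op 3 sync(0): ref=6.0000 raw=[6.0000 7.2000]
After op 4 tick(6): ref=12.0000 raw=[13.2000 14.4000]
After op 5 sync(0): ref=12.0000 raw=[12.0000 14.4000]
After op 6 sync(0): ref=12.0000 raw=[12.0000 14.4000]
After op 7 tick(10): ref=22.0000 raw=[24.0000 26.4000]
After op 8 tick(4): ref=26.0000 raw=[28.8000 31.2000]
Wrap final raw readings (mod 24): 28.8000 mod 24 = 4.8000; 31.2000 mod 24 = 7.2000

Answer: 4.8000 7.2000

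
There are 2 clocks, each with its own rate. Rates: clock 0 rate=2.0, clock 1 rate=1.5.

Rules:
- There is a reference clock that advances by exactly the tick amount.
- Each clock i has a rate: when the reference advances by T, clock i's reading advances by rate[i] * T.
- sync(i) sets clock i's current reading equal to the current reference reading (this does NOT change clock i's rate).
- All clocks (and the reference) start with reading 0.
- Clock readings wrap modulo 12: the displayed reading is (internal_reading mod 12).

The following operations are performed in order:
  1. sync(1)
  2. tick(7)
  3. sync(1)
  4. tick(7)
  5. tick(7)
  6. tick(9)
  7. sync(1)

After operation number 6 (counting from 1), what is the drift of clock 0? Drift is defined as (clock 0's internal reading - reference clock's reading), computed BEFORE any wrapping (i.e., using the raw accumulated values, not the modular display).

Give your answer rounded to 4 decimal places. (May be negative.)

Answer: 30.0000

Derivation:
After op 1 sync(1): ref=0.0000 raw=[0.0000 0.0000]
After op 2 tick(7): ref=7.0000 raw=[14.0000 10.5000]
After op 3 sync(1): ref=7.0000 raw=[14.0000 7.0000]
After op 4 tick(7): ref=14.0000 raw=[28.0000 17.5000]
After op 5 tick(7): ref=21.0000 raw=[42.0000 28.0000]
After op 6 tick(9): ref=30.0000 raw=[60.0000 41.5000]
Drift of clock 0 after op 6: 60.0000 - 30.0000 = 30.0000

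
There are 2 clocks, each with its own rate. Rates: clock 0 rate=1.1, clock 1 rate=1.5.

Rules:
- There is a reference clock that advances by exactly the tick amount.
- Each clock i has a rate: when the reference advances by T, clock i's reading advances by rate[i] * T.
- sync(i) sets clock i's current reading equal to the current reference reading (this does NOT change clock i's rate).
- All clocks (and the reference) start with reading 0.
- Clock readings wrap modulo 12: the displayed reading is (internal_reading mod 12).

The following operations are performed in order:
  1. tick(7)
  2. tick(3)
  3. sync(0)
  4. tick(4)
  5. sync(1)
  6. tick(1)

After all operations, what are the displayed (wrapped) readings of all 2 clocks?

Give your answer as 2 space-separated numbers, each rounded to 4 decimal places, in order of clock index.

Answer: 3.5000 3.5000

Derivation:
After op 1 tick(7): ref=7.0000 raw=[7.7000 10.5000]
After op 2 tick(3): ref=10.0000 raw=[11.0000 15.0000]
After op 3 sync(0): ref=10.0000 raw=[10.0000 15.0000]
After op 4 tick(4): ref=14.0000 raw=[14.4000 21.0000]
After op 5 sync(1): ref=14.0000 raw=[14.4000 14.0000]
After op 6 tick(1): ref=15.0000 raw=[15.5000 15.5000]
Wrap final raw readings (mod 12): 15.5000 mod 12 = 3.5000; 15.5000 mod 12 = 3.5000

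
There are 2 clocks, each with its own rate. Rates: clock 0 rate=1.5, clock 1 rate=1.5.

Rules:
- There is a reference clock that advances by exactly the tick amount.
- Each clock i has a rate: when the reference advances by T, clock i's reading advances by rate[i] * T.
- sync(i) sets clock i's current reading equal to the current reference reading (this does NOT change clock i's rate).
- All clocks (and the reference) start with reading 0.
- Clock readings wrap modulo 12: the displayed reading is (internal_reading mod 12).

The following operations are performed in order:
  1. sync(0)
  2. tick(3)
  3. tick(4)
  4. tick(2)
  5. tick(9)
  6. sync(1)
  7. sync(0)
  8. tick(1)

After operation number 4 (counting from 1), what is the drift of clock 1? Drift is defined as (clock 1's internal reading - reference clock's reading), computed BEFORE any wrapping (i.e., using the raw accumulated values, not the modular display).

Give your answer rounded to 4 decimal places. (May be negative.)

After op 1 sync(0): ref=0.0000 raw=[0.0000 0.0000]
After op 2 tick(3): ref=3.0000 raw=[4.5000 4.5000]
After op 3 tick(4): ref=7.0000 raw=[10.5000 10.5000]
After op 4 tick(2): ref=9.0000 raw=[13.5000 13.5000]
Drift of clock 1 after op 4: 13.5000 - 9.0000 = 4.5000

Answer: 4.5000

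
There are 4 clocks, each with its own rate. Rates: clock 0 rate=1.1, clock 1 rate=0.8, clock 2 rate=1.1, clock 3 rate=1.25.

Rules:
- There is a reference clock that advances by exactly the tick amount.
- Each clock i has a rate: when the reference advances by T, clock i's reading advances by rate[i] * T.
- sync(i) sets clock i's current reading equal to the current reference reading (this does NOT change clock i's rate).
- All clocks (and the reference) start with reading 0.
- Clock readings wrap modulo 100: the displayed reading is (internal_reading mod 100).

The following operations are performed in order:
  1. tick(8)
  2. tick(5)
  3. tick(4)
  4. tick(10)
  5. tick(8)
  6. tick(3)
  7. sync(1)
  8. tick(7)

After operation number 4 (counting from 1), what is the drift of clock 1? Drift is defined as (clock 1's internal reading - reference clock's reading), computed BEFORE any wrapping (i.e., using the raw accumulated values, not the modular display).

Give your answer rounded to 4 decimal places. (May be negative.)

Answer: -5.4000

Derivation:
After op 1 tick(8): ref=8.0000 raw=[8.8000 6.4000 8.8000 10.0000]
After op 2 tick(5): ref=13.0000 raw=[14.3000 10.4000 14.3000 16.2500]
After op 3 tick(4): ref=17.0000 raw=[18.7000 13.6000 18.7000 21.2500]
After op 4 tick(10): ref=27.0000 raw=[29.7000 21.6000 29.7000 33.7500]
Drift of clock 1 after op 4: 21.6000 - 27.0000 = -5.4000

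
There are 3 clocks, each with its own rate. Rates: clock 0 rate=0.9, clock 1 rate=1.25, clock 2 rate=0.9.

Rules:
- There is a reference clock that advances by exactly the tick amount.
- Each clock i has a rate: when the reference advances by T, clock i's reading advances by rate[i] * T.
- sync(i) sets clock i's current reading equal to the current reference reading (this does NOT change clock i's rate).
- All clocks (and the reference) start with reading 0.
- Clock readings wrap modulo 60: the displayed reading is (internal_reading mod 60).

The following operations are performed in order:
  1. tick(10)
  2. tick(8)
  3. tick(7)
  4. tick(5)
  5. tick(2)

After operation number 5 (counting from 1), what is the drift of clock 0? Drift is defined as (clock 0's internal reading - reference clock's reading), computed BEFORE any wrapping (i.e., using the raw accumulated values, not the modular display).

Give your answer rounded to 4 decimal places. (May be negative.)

After op 1 tick(10): ref=10.0000 raw=[9.0000 12.5000 9.0000]
After op 2 tick(8): ref=18.0000 raw=[16.2000 22.5000 16.2000]
After op 3 tick(7): ref=25.0000 raw=[22.5000 31.2500 22.5000]
After op 4 tick(5): ref=30.0000 raw=[27.0000 37.5000 27.0000]
After op 5 tick(2): ref=32.0000 raw=[28.8000 40.0000 28.8000]
Drift of clock 0 after op 5: 28.8000 - 32.0000 = -3.2000

Answer: -3.2000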